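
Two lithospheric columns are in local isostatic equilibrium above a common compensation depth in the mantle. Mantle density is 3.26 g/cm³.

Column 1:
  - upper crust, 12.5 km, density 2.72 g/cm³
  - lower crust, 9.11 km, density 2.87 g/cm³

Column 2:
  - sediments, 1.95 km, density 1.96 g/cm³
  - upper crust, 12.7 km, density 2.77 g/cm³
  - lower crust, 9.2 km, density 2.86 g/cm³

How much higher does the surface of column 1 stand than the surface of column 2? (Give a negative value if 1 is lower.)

−0.655 km

For any compensation level in the mantle, the mantle terms cancel and isostasy reduces to e = (Σt_1 − Σt_2) − (Σ(ρt)_1 − Σ(ρt)_2) / ρ_m.
Σt_1 = 21.61 km; Σt_2 = 23.85 km; Σ(ρt)_1 = 60.1457; Σ(ρt)_2 = 65.313 (in km·g/cm³).
e = (21.61 − 23.85) − (60.1457 − 65.313) / 3.26 = −0.655 km.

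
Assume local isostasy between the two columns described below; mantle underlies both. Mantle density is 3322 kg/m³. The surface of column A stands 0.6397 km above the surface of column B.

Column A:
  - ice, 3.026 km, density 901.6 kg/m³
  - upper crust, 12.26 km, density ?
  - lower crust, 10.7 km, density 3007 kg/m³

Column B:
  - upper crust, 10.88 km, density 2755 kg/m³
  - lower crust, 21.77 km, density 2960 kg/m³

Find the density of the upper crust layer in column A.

Take the compensation level at the base of the deeper column (depth z_c below the surface of column A) and equate Σ ρ_i t_i down to z_c; mantle fills any gap and the z_c terms cancel.
Column A: 3.026×901.6 + 12.26×ρ + 10.7×3007 + (z_c − 25.986)×3322
Column B: 0.6397×0 + 10.88×2755 + 21.77×2960 + (z_c − 0.6397 − 32.65)×3322
The z_c×3322 term appears on both sides and cancels. Collect the known terms of each column as K = Σ(ρt)_known − 3322 × (depth of known layers): K_A = 34903.1416 − 3322×25.986 = −51422.3504; K_B = 94413.6 − 3322×(0.6397 + 32.65) = −16174.7834.
Balance: K_A + 12.26×ρ = K_B, so ρ = (K_B − K_A)/12.26 = 35247.6/12.26 = 2880 kg/m³.

2880 kg/m³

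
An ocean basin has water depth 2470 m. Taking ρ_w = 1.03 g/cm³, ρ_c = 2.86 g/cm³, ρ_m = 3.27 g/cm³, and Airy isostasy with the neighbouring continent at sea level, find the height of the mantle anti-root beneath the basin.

By Archimedes' principle applied to the lithosphere: replacing crust with seawater at the top is compensated by replacing crust with mantle at the base: d (ρ_c − ρ_w) = a (ρ_m − ρ_c).
a = d (ρ_c − ρ_w)/(ρ_m − ρ_c) = 2470 m × 1.83/0.41 = 11000 m.

11000 m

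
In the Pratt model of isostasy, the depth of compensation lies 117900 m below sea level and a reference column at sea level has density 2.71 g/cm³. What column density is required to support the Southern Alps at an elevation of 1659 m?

2.67 g/cm³

Pratt balance: ρ_ref D = ρ (D + h).
ρ = ρ_ref D/(D + h) = 2.71 × 117900 m/(117900 m + 1659 m) = 2.67 g/cm³.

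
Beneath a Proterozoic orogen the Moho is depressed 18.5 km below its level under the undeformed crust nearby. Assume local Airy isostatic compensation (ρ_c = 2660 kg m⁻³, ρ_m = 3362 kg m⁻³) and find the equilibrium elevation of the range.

4.88 km

In Airy isostatic equilibrium: ρ_c h = (ρ_m − ρ_c) r.
h = r (ρ_m − ρ_c) / ρ_c = 18.5 km × (3362 − 2660) / 2660 = 4.88 km.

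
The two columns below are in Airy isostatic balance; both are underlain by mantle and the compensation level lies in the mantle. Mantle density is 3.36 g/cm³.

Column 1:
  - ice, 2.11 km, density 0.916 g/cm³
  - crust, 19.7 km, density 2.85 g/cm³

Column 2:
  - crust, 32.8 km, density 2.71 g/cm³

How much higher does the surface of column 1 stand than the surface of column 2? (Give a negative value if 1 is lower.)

For any compensation level in the mantle, the mantle terms cancel and isostasy reduces to e = (Σt_1 − Σt_2) − (Σ(ρt)_1 − Σ(ρt)_2) / ρ_m.
Σt_1 = 21.81 km; Σt_2 = 32.8 km; Σ(ρt)_1 = 58.07776; Σ(ρt)_2 = 88.888 (in km·g/cm³).
e = (21.81 − 32.8) − (58.07776 − 88.888) / 3.36 = −1.82 km.

−1.82 km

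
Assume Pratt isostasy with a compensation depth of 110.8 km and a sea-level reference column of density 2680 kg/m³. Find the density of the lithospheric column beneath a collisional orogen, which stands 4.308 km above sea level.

Pratt balance: ρ_ref D = ρ (D + h).
ρ = ρ_ref D/(D + h) = 2680 × 110.8 km/(110.8 km + 4.308 km) = 2580 kg/m³.

2580 kg/m³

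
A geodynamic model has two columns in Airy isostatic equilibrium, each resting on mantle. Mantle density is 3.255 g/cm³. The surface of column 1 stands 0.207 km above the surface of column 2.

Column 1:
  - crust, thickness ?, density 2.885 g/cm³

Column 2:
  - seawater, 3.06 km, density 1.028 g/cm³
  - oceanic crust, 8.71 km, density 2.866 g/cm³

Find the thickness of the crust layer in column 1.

Take the compensation level at the base of the deeper column (depth z_c below the surface of column 1) and equate Σ ρ_i t_i down to z_c; mantle fills any gap and the z_c terms cancel.
Column 1: x×2.885 + (z_c − 0 − x)×3.255
Column 2: 0.207×0 + 3.06×1.028 + 8.71×2.866 + (z_c − 0.207 − 11.77)×3.255
The z_c×3.255 term appears on both sides and cancels. Collect the known terms of each column as K = Σ(ρt)_known − 3.255 × (depth of known layers): K_1 = 0 − 3.255×0 = 0; K_2 = 28.10854 − 3.255×(0.207 + 11.77) = −10.876595.
Balance: K_1 − x×(3.255 − 2.885) = K_2, so x = (K_1 − K_2)/(3.255 − 2.885) = 10.8766/0.37 = 29.4 km.

29.4 km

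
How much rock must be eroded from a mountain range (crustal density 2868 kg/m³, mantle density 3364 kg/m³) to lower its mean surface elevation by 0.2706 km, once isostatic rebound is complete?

1.84 km

Net drop Δ = e − u = e − e ρ_c/ρ_m = e (ρ_m − ρ_c)/ρ_m.
e = Δ ρ_m/(ρ_m − ρ_c) = 0.2706 km × 3364/496 = 1.84 km.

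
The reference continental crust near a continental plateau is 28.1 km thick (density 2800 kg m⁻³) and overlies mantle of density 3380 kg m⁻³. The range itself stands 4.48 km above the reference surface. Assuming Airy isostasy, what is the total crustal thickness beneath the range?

Root depth r = h ρ_c / (ρ_m − ρ_c) = 4.48 km × 2800 / 580 = 21.63 km.
Total thickness = T + h + r = 28.1 km + 4.48 km + 21.63 km = 54.2 km.

54.2 km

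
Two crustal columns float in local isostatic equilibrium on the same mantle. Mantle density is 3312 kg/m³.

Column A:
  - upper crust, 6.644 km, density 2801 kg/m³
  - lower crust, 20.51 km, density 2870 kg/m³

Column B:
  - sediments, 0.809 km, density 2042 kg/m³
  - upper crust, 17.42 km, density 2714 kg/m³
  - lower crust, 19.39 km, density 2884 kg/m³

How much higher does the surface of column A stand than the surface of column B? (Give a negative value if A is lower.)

For any compensation level in the mantle, the mantle terms cancel and isostasy reduces to e = (Σt_A − Σt_B) − (Σ(ρt)_A − Σ(ρt)_B) / ρ_m.
Σt_A = 27.154 km; Σt_B = 37.619 km; Σ(ρt)_A = 77473.544; Σ(ρt)_B = 104850.618 (in km·kg/m³).
e = (27.154 − 37.619) − (77473.544 − 104850.618) / 3312 = −2.2 km.

−2.2 km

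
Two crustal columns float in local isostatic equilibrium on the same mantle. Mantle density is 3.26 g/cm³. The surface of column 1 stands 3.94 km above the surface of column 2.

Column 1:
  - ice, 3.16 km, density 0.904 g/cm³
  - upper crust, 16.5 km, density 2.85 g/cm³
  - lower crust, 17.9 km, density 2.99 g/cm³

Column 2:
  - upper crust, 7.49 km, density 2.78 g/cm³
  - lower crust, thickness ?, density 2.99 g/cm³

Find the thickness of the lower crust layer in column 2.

9.64 km

Take the compensation level at the base of the deeper column (depth z_c below the surface of column 1) and equate Σ ρ_i t_i down to z_c; mantle fills any gap and the z_c terms cancel.
Column 1: 3.16×0.904 + 16.5×2.85 + 17.9×2.99 + (z_c − 37.56)×3.26
Column 2: 3.94×0 + 7.49×2.78 + x×2.99 + (z_c − 3.94 − 7.49 − x)×3.26
The z_c×3.26 term appears on both sides and cancels. Collect the known terms of each column as K = Σ(ρt)_known − 3.26 × (depth of known layers): K_1 = 103.40264 − 3.26×37.56 = −19.04296; K_2 = 20.8222 − 3.26×(3.94 + 7.49) = −16.4396.
Balance: K_1 = K_2 − x×(3.26 − 2.99), so x = (K_2 − K_1)/(3.26 − 2.99) = 2.60336/0.27 = 9.64 km.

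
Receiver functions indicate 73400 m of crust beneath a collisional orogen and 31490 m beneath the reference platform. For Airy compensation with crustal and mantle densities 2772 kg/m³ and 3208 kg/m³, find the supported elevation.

Excess crust Δ = 73400 m − 31490 m = 41910 m, split between elevation h and root r with h + r = Δ.
Airy balance ρ_c h = (ρ_m − ρ_c) r gives r = h ρ_c/(ρ_m − ρ_c), so h (1 + ρ_c/(ρ_m − ρ_c)) = Δ, i.e. h = Δ (ρ_m − ρ_c)/ρ_m.
h = 41910 m × 436/3208 = 5700 m.

5700 m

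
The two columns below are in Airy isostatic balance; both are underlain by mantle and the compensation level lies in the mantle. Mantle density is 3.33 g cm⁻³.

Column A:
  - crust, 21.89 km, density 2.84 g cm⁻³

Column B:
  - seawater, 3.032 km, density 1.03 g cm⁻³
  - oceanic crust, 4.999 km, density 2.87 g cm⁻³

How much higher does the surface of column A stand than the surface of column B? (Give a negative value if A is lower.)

0.436 km

For any compensation level in the mantle, the mantle terms cancel and isostasy reduces to e = (Σt_A − Σt_B) − (Σ(ρt)_A − Σ(ρt)_B) / ρ_m.
Σt_A = 21.89 km; Σt_B = 8.031 km; Σ(ρt)_A = 62.1676; Σ(ρt)_B = 17.47009 (in km·g cm⁻³).
e = (21.89 − 8.031) − (62.1676 − 17.47009) / 3.33 = 0.436 km.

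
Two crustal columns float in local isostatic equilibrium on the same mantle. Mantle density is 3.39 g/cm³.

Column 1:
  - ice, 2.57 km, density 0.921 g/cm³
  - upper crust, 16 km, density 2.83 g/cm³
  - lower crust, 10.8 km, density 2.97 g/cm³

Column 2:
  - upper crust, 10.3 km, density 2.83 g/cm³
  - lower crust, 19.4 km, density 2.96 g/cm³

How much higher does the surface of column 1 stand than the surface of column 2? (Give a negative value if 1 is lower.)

1.69 km

For any compensation level in the mantle, the mantle terms cancel and isostasy reduces to e = (Σt_1 − Σt_2) − (Σ(ρt)_1 − Σ(ρt)_2) / ρ_m.
Σt_1 = 29.37 km; Σt_2 = 29.7 km; Σ(ρt)_1 = 79.72297; Σ(ρt)_2 = 86.573 (in km·g/cm³).
e = (29.37 − 29.7) − (79.72297 − 86.573) / 3.39 = 1.69 km.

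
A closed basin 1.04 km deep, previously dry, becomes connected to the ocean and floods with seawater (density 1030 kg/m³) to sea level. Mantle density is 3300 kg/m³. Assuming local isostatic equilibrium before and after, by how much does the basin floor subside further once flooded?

0.472 km

After flooding the water column is d + s deep. Its weight must equal the weight of mantle displaced by the extra subsidence s: (d + s) ρ_w = s ρ_m.
s = d ρ_w / (ρ_m − ρ_w) = 1.04 km × 1030/(3300 − 1030) = 0.472 km.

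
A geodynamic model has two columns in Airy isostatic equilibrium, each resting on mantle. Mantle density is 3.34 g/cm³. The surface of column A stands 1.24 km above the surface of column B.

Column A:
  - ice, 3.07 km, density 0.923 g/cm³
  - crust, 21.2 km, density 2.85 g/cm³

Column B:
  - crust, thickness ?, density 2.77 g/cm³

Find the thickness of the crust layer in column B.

24 km

Take the compensation level at the base of the deeper column (depth z_c below the surface of column A) and equate Σ ρ_i t_i down to z_c; mantle fills any gap and the z_c terms cancel.
Column A: 3.07×0.923 + 21.2×2.85 + (z_c − 24.27)×3.34
Column B: 1.24×0 + x×2.77 + (z_c − 1.24 − 0 − x)×3.34
The z_c×3.34 term appears on both sides and cancels. Collect the known terms of each column as K = Σ(ρt)_known − 3.34 × (depth of known layers): K_A = 63.25361 − 3.34×24.27 = −17.80819; K_B = 0 − 3.34×(1.24 + 0) = −4.1416.
Balance: K_A = K_B − x×(3.34 − 2.77), so x = (K_B − K_A)/(3.34 − 2.77) = 13.6666/0.57 = 24 km.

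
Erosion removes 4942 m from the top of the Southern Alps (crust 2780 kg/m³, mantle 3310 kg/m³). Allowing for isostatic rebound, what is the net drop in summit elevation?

791 m

Rebound u = e ρ_c/ρ_m = 4942 m × 2780/3310 = 4151 m.
Net surface drop = e − u = 4942 m − 4151 m = e (ρ_m − ρ_c)/ρ_m = 791 m.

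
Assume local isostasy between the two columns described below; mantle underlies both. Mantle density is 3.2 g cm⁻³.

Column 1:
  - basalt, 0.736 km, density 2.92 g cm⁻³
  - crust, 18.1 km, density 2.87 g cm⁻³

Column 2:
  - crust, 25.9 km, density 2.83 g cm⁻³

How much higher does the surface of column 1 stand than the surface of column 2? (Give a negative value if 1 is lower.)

−1.06 km

For any compensation level in the mantle, the mantle terms cancel and isostasy reduces to e = (Σt_1 − Σt_2) − (Σ(ρt)_1 − Σ(ρt)_2) / ρ_m.
Σt_1 = 18.836 km; Σt_2 = 25.9 km; Σ(ρt)_1 = 54.09612; Σ(ρt)_2 = 73.297 (in km·g cm⁻³).
e = (18.836 − 25.9) − (54.09612 − 73.297) / 3.2 = −1.06 km.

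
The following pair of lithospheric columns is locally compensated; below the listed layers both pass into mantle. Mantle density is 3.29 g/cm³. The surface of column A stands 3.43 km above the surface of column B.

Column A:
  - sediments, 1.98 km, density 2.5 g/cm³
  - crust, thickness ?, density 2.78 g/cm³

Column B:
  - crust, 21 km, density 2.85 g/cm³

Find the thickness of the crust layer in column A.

Take the compensation level at the base of the deeper column (depth z_c below the surface of column A) and equate Σ ρ_i t_i down to z_c; mantle fills any gap and the z_c terms cancel.
Column A: 1.98×2.5 + x×2.78 + (z_c − 1.98 − x)×3.29
Column B: 3.43×0 + 21×2.85 + (z_c − 3.43 − 21)×3.29
The z_c×3.29 term appears on both sides and cancels. Collect the known terms of each column as K = Σ(ρt)_known − 3.29 × (depth of known layers): K_A = 4.95 − 3.29×1.98 = −1.5642; K_B = 59.85 − 3.29×(3.43 + 21) = −20.5247.
Balance: K_A − x×(3.29 − 2.78) = K_B, so x = (K_A − K_B)/(3.29 − 2.78) = 18.9605/0.51 = 37.2 km.

37.2 km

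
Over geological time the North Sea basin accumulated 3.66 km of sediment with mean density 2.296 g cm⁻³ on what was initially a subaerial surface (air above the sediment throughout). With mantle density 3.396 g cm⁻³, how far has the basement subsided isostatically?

Subaerial load: s = t ρ_sed / ρ_m = 3.66 km × 2.296/3.396 = 2.47 km.

2.47 km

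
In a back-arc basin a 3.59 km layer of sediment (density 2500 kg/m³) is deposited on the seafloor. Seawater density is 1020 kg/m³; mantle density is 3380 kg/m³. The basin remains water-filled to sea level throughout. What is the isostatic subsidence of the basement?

Submarine loading: the sediment displaces seawater, and the subsidence is in turn flooded, so s (ρ_m − ρ_w) = t (ρ_sed − ρ_w).
s = 3.59 km × (2500 − 1020) / (3380 − 1020) = 2.25 km.

2.25 km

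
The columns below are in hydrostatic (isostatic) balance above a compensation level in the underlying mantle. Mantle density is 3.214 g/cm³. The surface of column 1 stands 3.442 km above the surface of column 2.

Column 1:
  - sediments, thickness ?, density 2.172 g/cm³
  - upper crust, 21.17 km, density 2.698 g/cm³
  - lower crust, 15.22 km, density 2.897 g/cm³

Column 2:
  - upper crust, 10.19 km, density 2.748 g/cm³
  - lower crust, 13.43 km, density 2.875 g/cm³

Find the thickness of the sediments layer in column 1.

Take the compensation level at the base of the deeper column (depth z_c below the surface of column 1) and equate Σ ρ_i t_i down to z_c; mantle fills any gap and the z_c terms cancel.
Column 1: x×2.172 + 21.17×2.698 + 15.22×2.897 + (z_c − 36.39 − x)×3.214
Column 2: 3.442×0 + 10.19×2.748 + 13.43×2.875 + (z_c − 3.442 − 23.62)×3.214
The z_c×3.214 term appears on both sides and cancels. Collect the known terms of each column as K = Σ(ρt)_known − 3.214 × (depth of known layers): K_1 = 101.209 − 3.214×36.39 = −15.74846; K_2 = 66.61337 − 3.214×(3.442 + 23.62) = −20.363898.
Balance: K_1 − x×(3.214 − 2.172) = K_2, so x = (K_1 − K_2)/(3.214 − 2.172) = 4.61544/1.042 = 4.43 km.

4.43 km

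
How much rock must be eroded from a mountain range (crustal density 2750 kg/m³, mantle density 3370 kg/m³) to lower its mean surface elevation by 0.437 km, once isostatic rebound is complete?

2.38 km

Net drop Δ = e − u = e − e ρ_c/ρ_m = e (ρ_m − ρ_c)/ρ_m.
e = Δ ρ_m/(ρ_m − ρ_c) = 0.437 km × 3370/620 = 2.38 km.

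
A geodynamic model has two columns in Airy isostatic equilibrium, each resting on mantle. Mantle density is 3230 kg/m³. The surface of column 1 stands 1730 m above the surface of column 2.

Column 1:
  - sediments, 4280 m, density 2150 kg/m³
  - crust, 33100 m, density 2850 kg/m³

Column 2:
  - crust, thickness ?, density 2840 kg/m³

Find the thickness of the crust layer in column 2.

Take the compensation level at the base of the deeper column (depth z_c below the surface of column 1) and equate Σ ρ_i t_i down to z_c; mantle fills any gap and the z_c terms cancel.
Column 1: 4280×2150 + 33100×2850 + (z_c − 37380)×3230
Column 2: 1730×0 + x×2840 + (z_c − 1730 − 0 − x)×3230
The z_c×3230 term appears on both sides and cancels. Collect the known terms of each column as K = Σ(ρt)_known − 3230 × (depth of known layers): K_1 = 103537000 − 3230×37380 = −17200400; K_2 = 0 − 3230×(1730 + 0) = −5587900.
Balance: K_1 = K_2 − x×(3230 − 2840), so x = (K_2 − K_1)/(3230 − 2840) = 11612500/390 = 29800 m.

29800 m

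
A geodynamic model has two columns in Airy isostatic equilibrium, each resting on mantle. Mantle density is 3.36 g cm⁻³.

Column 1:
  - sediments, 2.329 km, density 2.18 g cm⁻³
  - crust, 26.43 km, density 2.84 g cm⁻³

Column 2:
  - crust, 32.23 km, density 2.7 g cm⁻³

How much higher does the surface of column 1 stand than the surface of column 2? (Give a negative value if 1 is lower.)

−1.42 km

For any compensation level in the mantle, the mantle terms cancel and isostasy reduces to e = (Σt_1 − Σt_2) − (Σ(ρt)_1 − Σ(ρt)_2) / ρ_m.
Σt_1 = 28.759 km; Σt_2 = 32.23 km; Σ(ρt)_1 = 80.13842; Σ(ρt)_2 = 87.021 (in km·g cm⁻³).
e = (28.759 − 32.23) − (80.13842 − 87.021) / 3.36 = −1.42 km.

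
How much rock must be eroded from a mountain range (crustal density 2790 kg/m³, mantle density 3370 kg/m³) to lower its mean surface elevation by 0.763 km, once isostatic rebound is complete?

Net drop Δ = e − u = e − e ρ_c/ρ_m = e (ρ_m − ρ_c)/ρ_m.
e = Δ ρ_m/(ρ_m − ρ_c) = 0.763 km × 3370/580 = 4.43 km.

4.43 km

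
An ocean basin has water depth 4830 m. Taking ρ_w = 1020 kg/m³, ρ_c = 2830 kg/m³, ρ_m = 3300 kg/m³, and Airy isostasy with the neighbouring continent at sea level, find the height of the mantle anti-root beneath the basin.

18600 m

Equating mass per unit area of the two columns: replacing crust with seawater at the top is compensated by replacing crust with mantle at the base: d (ρ_c − ρ_w) = a (ρ_m − ρ_c).
a = d (ρ_c − ρ_w)/(ρ_m − ρ_c) = 4830 m × 1810/470 = 18600 m.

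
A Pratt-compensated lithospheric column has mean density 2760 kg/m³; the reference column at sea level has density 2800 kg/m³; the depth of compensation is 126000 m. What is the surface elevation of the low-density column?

ρ_ref D = ρ (D + h) → h = D (ρ_ref − ρ)/ρ.
h = 126000 m × (2800 − 2760)/2760 = 1830 m.

1830 m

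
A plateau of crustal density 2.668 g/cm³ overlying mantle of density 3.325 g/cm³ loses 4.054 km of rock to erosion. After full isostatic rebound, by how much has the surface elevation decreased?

0.801 km

Rebound u = e ρ_c/ρ_m = 4.054 km × 2.668/3.325 = 3.253 km.
Net surface drop = e − u = 4.054 km − 3.253 km = e (ρ_m − ρ_c)/ρ_m = 0.801 km.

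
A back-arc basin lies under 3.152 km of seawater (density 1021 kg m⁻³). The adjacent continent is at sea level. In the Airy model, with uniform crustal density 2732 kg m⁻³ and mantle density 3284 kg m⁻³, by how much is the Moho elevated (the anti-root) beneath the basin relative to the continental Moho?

Balancing pressure at the compensation depth: replacing crust with seawater at the top is compensated by replacing crust with mantle at the base: d (ρ_c − ρ_w) = a (ρ_m − ρ_c).
a = d (ρ_c − ρ_w)/(ρ_m − ρ_c) = 3.152 km × 1711/552 = 9.77 km.

9.77 km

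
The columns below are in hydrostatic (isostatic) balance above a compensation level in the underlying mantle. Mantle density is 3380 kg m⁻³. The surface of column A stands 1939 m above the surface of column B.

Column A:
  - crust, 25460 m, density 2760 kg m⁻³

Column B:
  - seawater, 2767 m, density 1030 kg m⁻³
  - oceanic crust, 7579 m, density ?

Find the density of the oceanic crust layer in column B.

3020 kg m⁻³

Take the compensation level at the base of the deeper column (depth z_c below the surface of column A) and equate Σ ρ_i t_i down to z_c; mantle fills any gap and the z_c terms cancel.
Column A: 25460×2760 + (z_c − 25460)×3380
Column B: 1939×0 + 2767×1030 + 7579×ρ + (z_c − 1939 − 10346)×3380
The z_c×3380 term appears on both sides and cancels. Collect the known terms of each column as K = Σ(ρt)_known − 3380 × (depth of known layers): K_A = 70269600 − 3380×25460 = −15785200; K_B = 2850010 − 3380×(1939 + 10346) = −38673290.
Balance: K_A = K_B + 7579×ρ, so ρ = (K_A − K_B)/7579 = 22888100/7579 = 3020 kg m⁻³.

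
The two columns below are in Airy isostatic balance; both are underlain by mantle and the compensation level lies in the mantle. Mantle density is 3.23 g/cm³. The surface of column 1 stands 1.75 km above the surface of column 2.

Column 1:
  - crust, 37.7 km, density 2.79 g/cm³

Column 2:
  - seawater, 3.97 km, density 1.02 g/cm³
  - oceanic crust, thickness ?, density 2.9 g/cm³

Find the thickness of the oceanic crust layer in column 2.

6.55 km

Take the compensation level at the base of the deeper column (depth z_c below the surface of column 1) and equate Σ ρ_i t_i down to z_c; mantle fills any gap and the z_c terms cancel.
Column 1: 37.7×2.79 + (z_c − 37.7)×3.23
Column 2: 1.75×0 + 3.97×1.02 + x×2.9 + (z_c − 1.75 − 3.97 − x)×3.23
The z_c×3.23 term appears on both sides and cancels. Collect the known terms of each column as K = Σ(ρt)_known − 3.23 × (depth of known layers): K_1 = 105.183 − 3.23×37.7 = −16.588; K_2 = 4.0494 − 3.23×(1.75 + 3.97) = −14.4262.
Balance: K_1 = K_2 − x×(3.23 − 2.9), so x = (K_2 − K_1)/(3.23 − 2.9) = 2.1618/0.33 = 6.55 km.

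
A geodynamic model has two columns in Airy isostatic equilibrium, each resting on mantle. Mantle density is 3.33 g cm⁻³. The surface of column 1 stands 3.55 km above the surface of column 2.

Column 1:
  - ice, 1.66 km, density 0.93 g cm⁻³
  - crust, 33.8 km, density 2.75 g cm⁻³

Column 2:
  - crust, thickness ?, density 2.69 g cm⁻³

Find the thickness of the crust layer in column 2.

18.4 km

Take the compensation level at the base of the deeper column (depth z_c below the surface of column 1) and equate Σ ρ_i t_i down to z_c; mantle fills any gap and the z_c terms cancel.
Column 1: 1.66×0.93 + 33.8×2.75 + (z_c − 35.46)×3.33
Column 2: 3.55×0 + x×2.69 + (z_c − 3.55 − 0 − x)×3.33
The z_c×3.33 term appears on both sides and cancels. Collect the known terms of each column as K = Σ(ρt)_known − 3.33 × (depth of known layers): K_1 = 94.4938 − 3.33×35.46 = −23.588; K_2 = 0 − 3.33×(3.55 + 0) = −11.8215.
Balance: K_1 = K_2 − x×(3.33 − 2.69), so x = (K_2 − K_1)/(3.33 − 2.69) = 11.7665/0.64 = 18.4 km.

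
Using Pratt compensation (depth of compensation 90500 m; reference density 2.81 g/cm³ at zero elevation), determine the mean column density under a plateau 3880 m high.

Pratt balance: ρ_ref D = ρ (D + h).
ρ = ρ_ref D/(D + h) = 2.81 × 90500 m/(90500 m + 3880 m) = 2.69 g/cm³.

2.69 g/cm³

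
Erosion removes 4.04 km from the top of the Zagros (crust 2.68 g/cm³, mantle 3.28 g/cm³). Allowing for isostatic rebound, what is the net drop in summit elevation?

0.739 km

Rebound u = e ρ_c/ρ_m = 4.04 km × 2.68/3.28 = 3.301 km.
Net surface drop = e − u = 4.04 km − 3.301 km = e (ρ_m − ρ_c)/ρ_m = 0.739 km.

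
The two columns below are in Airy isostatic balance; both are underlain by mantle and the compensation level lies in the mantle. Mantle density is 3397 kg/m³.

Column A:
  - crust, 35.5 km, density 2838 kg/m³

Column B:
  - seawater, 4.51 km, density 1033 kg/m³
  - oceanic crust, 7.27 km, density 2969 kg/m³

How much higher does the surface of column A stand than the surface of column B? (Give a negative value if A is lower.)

For any compensation level in the mantle, the mantle terms cancel and isostasy reduces to e = (Σt_A − Σt_B) − (Σ(ρt)_A − Σ(ρt)_B) / ρ_m.
Σt_A = 35.5 km; Σt_B = 11.78 km; Σ(ρt)_A = 100749; Σ(ρt)_B = 26243.46 (in km·kg/m³).
e = (35.5 − 11.78) − (100749 − 26243.46) / 3397 = 1.79 km.

1.79 km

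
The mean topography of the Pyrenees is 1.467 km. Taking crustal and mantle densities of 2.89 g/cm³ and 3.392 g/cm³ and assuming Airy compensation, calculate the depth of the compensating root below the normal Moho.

Equating mass per unit area of the two columns: the weight of the topography is balanced by the buoyancy of the root, ρ_c h = (ρ_m − ρ_c) r.
r = h · ρ_c / (ρ_m − ρ_c) = 1.467 km × 2.89 / (3.392 − 2.89) = 8.45 km.

8.45 km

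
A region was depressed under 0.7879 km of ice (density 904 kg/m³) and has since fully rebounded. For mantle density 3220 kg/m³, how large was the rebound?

0.221 km

Removing the load lets mantle flow back in; uplift u satisfies ρ_ice t = ρ_m u.
u = t ρ_ice/ρ_m = 0.7879 km × 904/3220 = 0.221 km.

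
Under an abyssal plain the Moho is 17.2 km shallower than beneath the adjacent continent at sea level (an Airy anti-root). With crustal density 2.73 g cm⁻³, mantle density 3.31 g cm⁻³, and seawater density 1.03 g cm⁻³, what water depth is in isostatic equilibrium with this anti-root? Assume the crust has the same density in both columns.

5.87 km

Replacing a thickness d of crust by seawater at the top must be balanced by replacing crust with mantle at the base: d (ρ_c − ρ_w) = a (ρ_m − ρ_c).
d = a (ρ_m − ρ_c)/(ρ_c − ρ_w) = 17.2 km × 0.58/1.7 = 5.87 km.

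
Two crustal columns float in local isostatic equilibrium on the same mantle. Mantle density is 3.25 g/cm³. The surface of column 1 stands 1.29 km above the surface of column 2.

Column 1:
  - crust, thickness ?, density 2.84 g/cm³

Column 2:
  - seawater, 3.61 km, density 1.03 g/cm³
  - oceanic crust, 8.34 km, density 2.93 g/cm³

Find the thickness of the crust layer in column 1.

Take the compensation level at the base of the deeper column (depth z_c below the surface of column 1) and equate Σ ρ_i t_i down to z_c; mantle fills any gap and the z_c terms cancel.
Column 1: x×2.84 + (z_c − 0 − x)×3.25
Column 2: 1.29×0 + 3.61×1.03 + 8.34×2.93 + (z_c − 1.29 − 11.95)×3.25
The z_c×3.25 term appears on both sides and cancels. Collect the known terms of each column as K = Σ(ρt)_known − 3.25 × (depth of known layers): K_1 = 0 − 3.25×0 = 0; K_2 = 28.1545 − 3.25×(1.29 + 11.95) = −14.8755.
Balance: K_1 − x×(3.25 − 2.84) = K_2, so x = (K_1 − K_2)/(3.25 − 2.84) = 14.8755/0.41 = 36.3 km.

36.3 km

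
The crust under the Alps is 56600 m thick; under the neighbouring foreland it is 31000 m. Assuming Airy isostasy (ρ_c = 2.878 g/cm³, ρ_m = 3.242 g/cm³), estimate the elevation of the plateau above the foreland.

Excess crust Δ = 56600 m − 31000 m = 25600 m, split between elevation h and root r with h + r = Δ.
Airy balance ρ_c h = (ρ_m − ρ_c) r gives r = h ρ_c/(ρ_m − ρ_c), so h (1 + ρ_c/(ρ_m − ρ_c)) = Δ, i.e. h = Δ (ρ_m − ρ_c)/ρ_m.
h = 25600 m × 0.364/3.242 = 2870 m.

2870 m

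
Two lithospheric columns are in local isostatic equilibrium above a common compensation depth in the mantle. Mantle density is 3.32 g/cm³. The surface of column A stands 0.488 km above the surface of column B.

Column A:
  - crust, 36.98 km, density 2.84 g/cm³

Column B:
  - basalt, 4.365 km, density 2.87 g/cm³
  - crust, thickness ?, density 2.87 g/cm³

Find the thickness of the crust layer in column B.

31.5 km

Take the compensation level at the base of the deeper column (depth z_c below the surface of column A) and equate Σ ρ_i t_i down to z_c; mantle fills any gap and the z_c terms cancel.
Column A: 36.98×2.84 + (z_c − 36.98)×3.32
Column B: 0.488×0 + 4.365×2.87 + x×2.87 + (z_c − 0.488 − 4.365 − x)×3.32
The z_c×3.32 term appears on both sides and cancels. Collect the known terms of each column as K = Σ(ρt)_known − 3.32 × (depth of known layers): K_A = 105.0232 − 3.32×36.98 = −17.7504; K_B = 12.52755 − 3.32×(0.488 + 4.365) = −3.58441.
Balance: K_A = K_B − x×(3.32 − 2.87), so x = (K_B − K_A)/(3.32 − 2.87) = 14.166/0.45 = 31.5 km.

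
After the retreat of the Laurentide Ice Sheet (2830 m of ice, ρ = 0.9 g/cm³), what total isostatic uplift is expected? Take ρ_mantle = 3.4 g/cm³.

749 m

Removing the load lets mantle flow back in; uplift u satisfies ρ_ice t = ρ_m u.
u = t ρ_ice/ρ_m = 2830 m × 0.9/3.4 = 749 m.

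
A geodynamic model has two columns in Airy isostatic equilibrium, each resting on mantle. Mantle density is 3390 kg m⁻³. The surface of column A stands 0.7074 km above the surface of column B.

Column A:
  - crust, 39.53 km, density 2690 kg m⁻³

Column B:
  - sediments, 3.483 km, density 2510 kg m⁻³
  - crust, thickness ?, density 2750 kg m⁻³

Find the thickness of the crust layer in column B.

34.7 km

Take the compensation level at the base of the deeper column (depth z_c below the surface of column A) and equate Σ ρ_i t_i down to z_c; mantle fills any gap and the z_c terms cancel.
Column A: 39.53×2690 + (z_c − 39.53)×3390
Column B: 0.7074×0 + 3.483×2510 + x×2750 + (z_c − 0.7074 − 3.483 − x)×3390
The z_c×3390 term appears on both sides and cancels. Collect the known terms of each column as K = Σ(ρt)_known − 3390 × (depth of known layers): K_A = 106335.7 − 3390×39.53 = −27671; K_B = 8742.33 − 3390×(0.7074 + 3.483) = −5463.126.
Balance: K_A = K_B − x×(3390 − 2750), so x = (K_B − K_A)/(3390 − 2750) = 22207.9/640 = 34.7 km.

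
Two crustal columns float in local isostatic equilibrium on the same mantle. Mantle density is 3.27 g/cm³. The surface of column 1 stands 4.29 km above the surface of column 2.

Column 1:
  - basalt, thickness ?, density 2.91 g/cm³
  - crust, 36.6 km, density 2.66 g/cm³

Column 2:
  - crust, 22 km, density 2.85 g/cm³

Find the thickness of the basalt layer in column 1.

Take the compensation level at the base of the deeper column (depth z_c below the surface of column 1) and equate Σ ρ_i t_i down to z_c; mantle fills any gap and the z_c terms cancel.
Column 1: x×2.91 + 36.6×2.66 + (z_c − 36.6 − x)×3.27
Column 2: 4.29×0 + 22×2.85 + (z_c − 4.29 − 22)×3.27
The z_c×3.27 term appears on both sides and cancels. Collect the known terms of each column as K = Σ(ρt)_known − 3.27 × (depth of known layers): K_1 = 97.356 − 3.27×36.6 = −22.326; K_2 = 62.7 − 3.27×(4.29 + 22) = −23.2683.
Balance: K_1 − x×(3.27 − 2.91) = K_2, so x = (K_1 − K_2)/(3.27 − 2.91) = 0.9423/0.36 = 2.62 km.

2.62 km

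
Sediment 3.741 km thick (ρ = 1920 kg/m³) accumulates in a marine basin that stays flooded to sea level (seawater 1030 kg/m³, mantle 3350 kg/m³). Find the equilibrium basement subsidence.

Submarine loading: the sediment displaces seawater, and the subsidence is in turn flooded, so s (ρ_m − ρ_w) = t (ρ_sed − ρ_w).
s = 3.741 km × (1920 − 1030) / (3350 − 1030) = 1.44 km.

1.44 km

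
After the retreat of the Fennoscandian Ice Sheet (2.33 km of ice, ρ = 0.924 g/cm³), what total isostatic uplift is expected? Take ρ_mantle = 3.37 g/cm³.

Removing the load lets mantle flow back in; uplift u satisfies ρ_ice t = ρ_m u.
u = t ρ_ice/ρ_m = 2.33 km × 0.924/3.37 = 0.639 km.

0.639 km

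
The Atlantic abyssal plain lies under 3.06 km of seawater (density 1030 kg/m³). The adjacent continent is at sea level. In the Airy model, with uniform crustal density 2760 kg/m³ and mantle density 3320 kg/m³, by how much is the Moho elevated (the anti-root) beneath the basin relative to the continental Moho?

Isostatic balance requires: replacing crust with seawater at the top is compensated by replacing crust with mantle at the base: d (ρ_c − ρ_w) = a (ρ_m − ρ_c).
a = d (ρ_c − ρ_w)/(ρ_m − ρ_c) = 3.06 km × 1730/560 = 9.45 km.

9.45 km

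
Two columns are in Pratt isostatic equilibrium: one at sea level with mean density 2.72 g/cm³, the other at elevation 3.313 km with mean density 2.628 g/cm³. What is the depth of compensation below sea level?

94.6 km

ρ_ref D = ρ (D + h) → D (ρ_ref − ρ) = ρ h.
D = ρ h/(ρ_ref − ρ) = 2.628 × 3.313 km/(2.72 − 2.628) = 94.6 km.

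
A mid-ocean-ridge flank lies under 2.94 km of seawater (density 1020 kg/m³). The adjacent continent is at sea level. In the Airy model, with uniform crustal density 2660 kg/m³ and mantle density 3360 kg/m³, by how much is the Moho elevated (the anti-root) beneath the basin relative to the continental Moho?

6.89 km

By Archimedes' principle applied to the lithosphere: replacing crust with seawater at the top is compensated by replacing crust with mantle at the base: d (ρ_c − ρ_w) = a (ρ_m − ρ_c).
a = d (ρ_c − ρ_w)/(ρ_m − ρ_c) = 2.94 km × 1640/700 = 6.89 km.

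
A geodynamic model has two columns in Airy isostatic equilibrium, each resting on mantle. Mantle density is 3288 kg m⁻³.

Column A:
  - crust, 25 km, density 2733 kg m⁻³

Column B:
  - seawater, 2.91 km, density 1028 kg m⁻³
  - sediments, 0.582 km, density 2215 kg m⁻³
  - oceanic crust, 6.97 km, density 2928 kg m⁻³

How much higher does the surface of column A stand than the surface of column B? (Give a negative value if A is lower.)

For any compensation level in the mantle, the mantle terms cancel and isostasy reduces to e = (Σt_A − Σt_B) − (Σ(ρt)_A − Σ(ρt)_B) / ρ_m.
Σt_A = 25 km; Σt_B = 10.462 km; Σ(ρt)_A = 68325; Σ(ρt)_B = 24688.77 (in km·kg m⁻³).
e = (25 − 10.462) − (68325 − 24688.77) / 3288 = 1.27 km.

1.27 km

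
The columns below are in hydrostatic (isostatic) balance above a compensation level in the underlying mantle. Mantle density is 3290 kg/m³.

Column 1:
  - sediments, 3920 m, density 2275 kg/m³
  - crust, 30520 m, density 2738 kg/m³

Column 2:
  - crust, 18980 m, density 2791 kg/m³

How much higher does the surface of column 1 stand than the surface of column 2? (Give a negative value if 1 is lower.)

3450 m

For any compensation level in the mantle, the mantle terms cancel and isostasy reduces to e = (Σt_1 − Σt_2) − (Σ(ρt)_1 − Σ(ρt)_2) / ρ_m.
Σt_1 = 34440 m; Σt_2 = 18980 m; Σ(ρt)_1 = 92481760; Σ(ρt)_2 = 52973180 (in m·kg/m³).
e = (34440 − 18980) − (92481760 − 52973180) / 3290 = 3450 m.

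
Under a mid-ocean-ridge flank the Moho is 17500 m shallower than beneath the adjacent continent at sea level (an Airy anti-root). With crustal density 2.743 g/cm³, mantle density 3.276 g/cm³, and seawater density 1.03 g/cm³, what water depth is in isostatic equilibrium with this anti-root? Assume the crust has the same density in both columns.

Replacing a thickness d of crust by seawater at the top must be balanced by replacing crust with mantle at the base: d (ρ_c − ρ_w) = a (ρ_m − ρ_c).
d = a (ρ_m − ρ_c)/(ρ_c − ρ_w) = 17500 m × 0.533/1.713 = 5450 m.

5450 m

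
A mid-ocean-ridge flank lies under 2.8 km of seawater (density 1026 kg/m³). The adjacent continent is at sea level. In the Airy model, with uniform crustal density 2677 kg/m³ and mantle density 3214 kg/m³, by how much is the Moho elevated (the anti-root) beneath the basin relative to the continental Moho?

Balancing pressure at the compensation depth: replacing crust with seawater at the top is compensated by replacing crust with mantle at the base: d (ρ_c − ρ_w) = a (ρ_m − ρ_c).
a = d (ρ_c − ρ_w)/(ρ_m − ρ_c) = 2.8 km × 1651/537 = 8.61 km.

8.61 km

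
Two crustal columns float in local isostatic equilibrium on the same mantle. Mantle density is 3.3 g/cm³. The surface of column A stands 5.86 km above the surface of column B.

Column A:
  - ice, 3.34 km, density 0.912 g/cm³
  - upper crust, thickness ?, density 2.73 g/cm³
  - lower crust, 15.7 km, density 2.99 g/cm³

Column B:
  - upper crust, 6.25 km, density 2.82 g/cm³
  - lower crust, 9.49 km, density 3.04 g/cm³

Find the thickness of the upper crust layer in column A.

Take the compensation level at the base of the deeper column (depth z_c below the surface of column A) and equate Σ ρ_i t_i down to z_c; mantle fills any gap and the z_c terms cancel.
Column A: 3.34×0.912 + x×2.73 + 15.7×2.99 + (z_c − 19.04 − x)×3.3
Column B: 5.86×0 + 6.25×2.82 + 9.49×3.04 + (z_c − 5.86 − 15.74)×3.3
The z_c×3.3 term appears on both sides and cancels. Collect the known terms of each column as K = Σ(ρt)_known − 3.3 × (depth of known layers): K_A = 49.98908 − 3.3×19.04 = −12.84292; K_B = 46.4746 − 3.3×(5.86 + 15.74) = −24.8054.
Balance: K_A − x×(3.3 − 2.73) = K_B, so x = (K_A − K_B)/(3.3 − 2.73) = 11.9625/0.57 = 21 km.

21 km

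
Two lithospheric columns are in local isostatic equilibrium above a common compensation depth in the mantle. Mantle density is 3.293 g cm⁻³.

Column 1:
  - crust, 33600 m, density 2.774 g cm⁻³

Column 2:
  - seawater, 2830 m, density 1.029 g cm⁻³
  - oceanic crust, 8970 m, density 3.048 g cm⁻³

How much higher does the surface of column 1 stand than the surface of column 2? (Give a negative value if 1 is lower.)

For any compensation level in the mantle, the mantle terms cancel and isostasy reduces to e = (Σt_1 − Σt_2) − (Σ(ρt)_1 − Σ(ρt)_2) / ρ_m.
Σt_1 = 33600 m; Σt_2 = 11800 m; Σ(ρt)_1 = 93206.4; Σ(ρt)_2 = 30252.63 (in m·g cm⁻³).
e = (33600 − 11800) − (93206.4 − 30252.63) / 3.293 = 2680 m.

2680 m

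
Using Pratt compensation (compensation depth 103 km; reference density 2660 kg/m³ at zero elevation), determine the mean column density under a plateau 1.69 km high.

Pratt balance: ρ_ref D = ρ (D + h).
ρ = ρ_ref D/(D + h) = 2660 × 103 km/(103 km + 1.69 km) = 2620 kg/m³.

2620 kg/m³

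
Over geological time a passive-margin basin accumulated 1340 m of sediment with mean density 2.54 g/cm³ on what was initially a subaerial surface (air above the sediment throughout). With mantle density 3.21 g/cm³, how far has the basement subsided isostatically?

1060 m

Subaerial load: s = t ρ_sed / ρ_m = 1340 m × 2.54/3.21 = 1060 m.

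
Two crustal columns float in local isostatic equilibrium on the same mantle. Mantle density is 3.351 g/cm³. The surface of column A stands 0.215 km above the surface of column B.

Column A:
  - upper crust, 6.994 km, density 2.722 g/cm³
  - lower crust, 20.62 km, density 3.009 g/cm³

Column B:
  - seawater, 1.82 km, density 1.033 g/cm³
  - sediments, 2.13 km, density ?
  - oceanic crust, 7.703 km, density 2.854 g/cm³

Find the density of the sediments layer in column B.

Take the compensation level at the base of the deeper column (depth z_c below the surface of column A) and equate Σ ρ_i t_i down to z_c; mantle fills any gap and the z_c terms cancel.
Column A: 6.994×2.722 + 20.62×3.009 + (z_c − 27.614)×3.351
Column B: 0.215×0 + 1.82×1.033 + 2.13×ρ + 7.703×2.854 + (z_c − 0.215 − 11.653)×3.351
The z_c×3.351 term appears on both sides and cancels. Collect the known terms of each column as K = Σ(ρt)_known − 3.351 × (depth of known layers): K_A = 81.083248 − 3.351×27.614 = −11.451266; K_B = 23.864422 − 3.351×(0.215 + 11.653) = −15.905246.
Balance: K_A = K_B + 2.13×ρ, so ρ = (K_A − K_B)/2.13 = 4.45398/2.13 = 2.09 g/cm³.

2.09 g/cm³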